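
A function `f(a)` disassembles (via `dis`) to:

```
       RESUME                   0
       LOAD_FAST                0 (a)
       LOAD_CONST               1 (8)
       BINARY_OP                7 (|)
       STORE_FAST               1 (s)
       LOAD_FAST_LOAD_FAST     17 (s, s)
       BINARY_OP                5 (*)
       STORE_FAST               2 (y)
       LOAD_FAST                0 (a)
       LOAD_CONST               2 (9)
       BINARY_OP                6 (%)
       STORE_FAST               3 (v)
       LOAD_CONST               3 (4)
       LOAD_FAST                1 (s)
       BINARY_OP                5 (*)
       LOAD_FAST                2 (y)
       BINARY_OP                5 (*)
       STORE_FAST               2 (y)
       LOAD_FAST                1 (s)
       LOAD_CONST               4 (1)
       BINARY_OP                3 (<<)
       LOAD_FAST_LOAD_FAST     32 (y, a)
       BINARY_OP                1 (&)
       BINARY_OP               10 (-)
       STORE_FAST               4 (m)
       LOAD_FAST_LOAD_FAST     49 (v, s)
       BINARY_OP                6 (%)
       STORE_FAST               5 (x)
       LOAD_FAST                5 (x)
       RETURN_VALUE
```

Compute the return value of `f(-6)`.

-3

LOAD_FAST a → push -6. Stack: [-6]
LOAD_CONST → push 8. Stack: [-6, 8]
BINARY_OP | → -6 | 8 = -6. Stack: [-6]
STORE_FAST s → s=-6. Stack: []
LOAD_FAST_LOAD_FAST s,s → push -6,-6. Stack: [-6, -6]
BINARY_OP * → -6 * -6 = 36. Stack: [36]
STORE_FAST y → y=36. Stack: []
LOAD_FAST a → push -6. Stack: [-6]
LOAD_CONST → push 9. Stack: [-6, 9]
BINARY_OP % → -6 % 9 = 3. Stack: [3]
STORE_FAST v → v=3. Stack: []
LOAD_CONST → push 4. Stack: [4]
LOAD_FAST s → push -6. Stack: [4, -6]
BINARY_OP * → 4 * -6 = -24. Stack: [-24]
LOAD_FAST y → push 36. Stack: [-24, 36]
BINARY_OP * → -24 * 36 = -864. Stack: [-864]
STORE_FAST y → y=-864. Stack: []
LOAD_FAST s → push -6. Stack: [-6]
LOAD_CONST → push 1. Stack: [-6, 1]
BINARY_OP << → -6 << 1 = -12. Stack: [-12]
LOAD_FAST_LOAD_FAST y,a → push -864,-6. Stack: [-12, -864, -6]
BINARY_OP & → -864 & -6 = -864. Stack: [-12, -864]
BINARY_OP - → -12 - -864 = 852. Stack: [852]
STORE_FAST m → m=852. Stack: []
LOAD_FAST_LOAD_FAST v,s → push 3,-6. Stack: [3, -6]
BINARY_OP % → 3 % -6 = -3. Stack: [-3]
STORE_FAST x → x=-3. Stack: []
LOAD_FAST x → push -3. Stack: [-3]
RETURN_VALUE → return -3.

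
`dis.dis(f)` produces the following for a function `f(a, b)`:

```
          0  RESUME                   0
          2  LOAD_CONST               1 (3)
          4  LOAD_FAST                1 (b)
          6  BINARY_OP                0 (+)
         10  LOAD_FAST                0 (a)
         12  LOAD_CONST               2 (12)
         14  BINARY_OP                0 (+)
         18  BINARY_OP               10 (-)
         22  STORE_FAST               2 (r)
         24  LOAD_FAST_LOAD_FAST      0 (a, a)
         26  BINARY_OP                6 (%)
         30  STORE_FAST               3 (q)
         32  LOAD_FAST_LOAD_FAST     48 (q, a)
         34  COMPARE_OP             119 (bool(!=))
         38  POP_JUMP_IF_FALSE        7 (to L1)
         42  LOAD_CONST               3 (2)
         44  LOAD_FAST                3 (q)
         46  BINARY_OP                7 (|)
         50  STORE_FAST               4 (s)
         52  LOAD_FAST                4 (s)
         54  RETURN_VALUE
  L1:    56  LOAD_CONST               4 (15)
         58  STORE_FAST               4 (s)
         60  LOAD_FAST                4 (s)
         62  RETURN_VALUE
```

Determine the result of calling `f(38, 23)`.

LOAD_CONST → push 3. Stack: [3]
LOAD_FAST b → push 23. Stack: [3, 23]
BINARY_OP + → 3 + 23 = 26. Stack: [26]
LOAD_FAST a → push 38. Stack: [26, 38]
LOAD_CONST → push 12. Stack: [26, 38, 12]
BINARY_OP + → 38 + 12 = 50. Stack: [26, 50]
BINARY_OP - → 26 - 50 = -24. Stack: [-24]
STORE_FAST r → r=-24. Stack: []
LOAD_FAST_LOAD_FAST a,a → push 38,38. Stack: [38, 38]
BINARY_OP % → 38 % 38 = 0. Stack: [0]
STORE_FAST q → q=0. Stack: []
LOAD_FAST_LOAD_FAST q,a → push 0,38. Stack: [0, 38]
COMPARE_OP bool(!=) → 0 vs 38 = True. Stack: [True]
POP_JUMP_IF_FALSE → pop True; no jump. Stack: []
LOAD_CONST → push 2. Stack: [2]
LOAD_FAST q → push 0. Stack: [2, 0]
BINARY_OP | → 2 | 0 = 2. Stack: [2]
STORE_FAST s → s=2. Stack: []
LOAD_FAST s → push 2. Stack: [2]
RETURN_VALUE → return 2.

2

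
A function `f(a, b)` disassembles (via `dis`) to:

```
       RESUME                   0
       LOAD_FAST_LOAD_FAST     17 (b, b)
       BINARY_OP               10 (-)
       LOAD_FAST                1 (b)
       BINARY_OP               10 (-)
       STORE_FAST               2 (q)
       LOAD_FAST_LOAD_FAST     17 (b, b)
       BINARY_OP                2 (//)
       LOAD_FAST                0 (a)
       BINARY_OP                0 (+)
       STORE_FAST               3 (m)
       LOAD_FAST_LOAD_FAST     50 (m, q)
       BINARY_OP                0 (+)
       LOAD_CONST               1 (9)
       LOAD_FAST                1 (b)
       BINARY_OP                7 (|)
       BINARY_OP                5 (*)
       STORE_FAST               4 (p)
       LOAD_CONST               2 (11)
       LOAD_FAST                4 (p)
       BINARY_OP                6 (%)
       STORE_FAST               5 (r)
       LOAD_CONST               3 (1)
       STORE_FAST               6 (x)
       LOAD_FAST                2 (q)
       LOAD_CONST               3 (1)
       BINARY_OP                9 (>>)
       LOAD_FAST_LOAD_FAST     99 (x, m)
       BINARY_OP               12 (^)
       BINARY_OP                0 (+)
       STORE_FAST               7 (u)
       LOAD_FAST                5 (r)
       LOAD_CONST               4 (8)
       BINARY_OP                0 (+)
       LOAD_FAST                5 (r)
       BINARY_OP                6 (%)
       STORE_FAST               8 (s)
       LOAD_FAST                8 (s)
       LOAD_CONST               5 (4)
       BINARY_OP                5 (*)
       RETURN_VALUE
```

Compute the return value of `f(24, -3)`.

-260

LOAD_FAST_LOAD_FAST b,b → push -3,-3. Stack: [-3, -3]
BINARY_OP - → -3 - -3 = 0. Stack: [0]
LOAD_FAST b → push -3. Stack: [0, -3]
BINARY_OP - → 0 - -3 = 3. Stack: [3]
STORE_FAST q → q=3. Stack: []
LOAD_FAST_LOAD_FAST b,b → push -3,-3. Stack: [-3, -3]
BINARY_OP // → -3 // -3 = 1. Stack: [1]
LOAD_FAST a → push 24. Stack: [1, 24]
BINARY_OP + → 1 + 24 = 25. Stack: [25]
STORE_FAST m → m=25. Stack: []
LOAD_FAST_LOAD_FAST m,q → push 25,3. Stack: [25, 3]
BINARY_OP + → 25 + 3 = 28. Stack: [28]
LOAD_CONST → push 9. Stack: [28, 9]
LOAD_FAST b → push -3. Stack: [28, 9, -3]
BINARY_OP | → 9 | -3 = -3. Stack: [28, -3]
BINARY_OP * → 28 * -3 = -84. Stack: [-84]
STORE_FAST p → p=-84. Stack: []
LOAD_CONST → push 11. Stack: [11]
LOAD_FAST p → push -84. Stack: [11, -84]
BINARY_OP % → 11 % -84 = -73. Stack: [-73]
STORE_FAST r → r=-73. Stack: []
LOAD_CONST → push 1. Stack: [1]
STORE_FAST x → x=1. Stack: []
LOAD_FAST q → push 3. Stack: [3]
LOAD_CONST → push 1. Stack: [3, 1]
BINARY_OP >> → 3 >> 1 = 1. Stack: [1]
LOAD_FAST_LOAD_FAST x,m → push 1,25. Stack: [1, 1, 25]
BINARY_OP ^ → 1 ^ 25 = 24. Stack: [1, 24]
BINARY_OP + → 1 + 24 = 25. Stack: [25]
STORE_FAST u → u=25. Stack: []
LOAD_FAST r → push -73. Stack: [-73]
LOAD_CONST → push 8. Stack: [-73, 8]
BINARY_OP + → -73 + 8 = -65. Stack: [-65]
LOAD_FAST r → push -73. Stack: [-65, -73]
BINARY_OP % → -65 % -73 = -65. Stack: [-65]
STORE_FAST s → s=-65. Stack: []
LOAD_FAST s → push -65. Stack: [-65]
LOAD_CONST → push 4. Stack: [-65, 4]
BINARY_OP * → -65 * 4 = -260. Stack: [-260]
RETURN_VALUE → return -260.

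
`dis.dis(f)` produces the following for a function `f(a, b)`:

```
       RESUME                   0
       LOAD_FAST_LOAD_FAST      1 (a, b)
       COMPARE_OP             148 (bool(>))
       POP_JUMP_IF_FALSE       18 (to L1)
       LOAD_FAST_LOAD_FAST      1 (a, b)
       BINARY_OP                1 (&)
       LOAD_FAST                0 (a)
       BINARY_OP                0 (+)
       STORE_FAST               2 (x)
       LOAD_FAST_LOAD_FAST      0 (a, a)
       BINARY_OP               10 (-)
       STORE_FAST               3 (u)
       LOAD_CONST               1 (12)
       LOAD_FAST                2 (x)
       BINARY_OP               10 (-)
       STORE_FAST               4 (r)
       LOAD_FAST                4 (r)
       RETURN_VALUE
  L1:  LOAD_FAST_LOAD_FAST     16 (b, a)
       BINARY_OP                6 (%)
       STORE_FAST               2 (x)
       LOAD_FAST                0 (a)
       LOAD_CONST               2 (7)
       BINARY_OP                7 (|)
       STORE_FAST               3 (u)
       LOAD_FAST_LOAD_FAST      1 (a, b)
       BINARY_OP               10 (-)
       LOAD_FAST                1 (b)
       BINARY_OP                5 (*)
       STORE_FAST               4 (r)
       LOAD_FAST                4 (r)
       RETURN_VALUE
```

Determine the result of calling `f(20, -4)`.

LOAD_FAST_LOAD_FAST a,b → push 20,-4. Stack: [20, -4]
COMPARE_OP bool(>) → 20 vs -4 = True. Stack: [True]
POP_JUMP_IF_FALSE → pop True; no jump. Stack: []
LOAD_FAST_LOAD_FAST a,b → push 20,-4. Stack: [20, -4]
BINARY_OP & → 20 & -4 = 20. Stack: [20]
LOAD_FAST a → push 20. Stack: [20, 20]
BINARY_OP + → 20 + 20 = 40. Stack: [40]
STORE_FAST x → x=40. Stack: []
LOAD_FAST_LOAD_FAST a,a → push 20,20. Stack: [20, 20]
BINARY_OP - → 20 - 20 = 0. Stack: [0]
STORE_FAST u → u=0. Stack: []
LOAD_CONST → push 12. Stack: [12]
LOAD_FAST x → push 40. Stack: [12, 40]
BINARY_OP - → 12 - 40 = -28. Stack: [-28]
STORE_FAST r → r=-28. Stack: []
LOAD_FAST r → push -28. Stack: [-28]
RETURN_VALUE → return -28.

-28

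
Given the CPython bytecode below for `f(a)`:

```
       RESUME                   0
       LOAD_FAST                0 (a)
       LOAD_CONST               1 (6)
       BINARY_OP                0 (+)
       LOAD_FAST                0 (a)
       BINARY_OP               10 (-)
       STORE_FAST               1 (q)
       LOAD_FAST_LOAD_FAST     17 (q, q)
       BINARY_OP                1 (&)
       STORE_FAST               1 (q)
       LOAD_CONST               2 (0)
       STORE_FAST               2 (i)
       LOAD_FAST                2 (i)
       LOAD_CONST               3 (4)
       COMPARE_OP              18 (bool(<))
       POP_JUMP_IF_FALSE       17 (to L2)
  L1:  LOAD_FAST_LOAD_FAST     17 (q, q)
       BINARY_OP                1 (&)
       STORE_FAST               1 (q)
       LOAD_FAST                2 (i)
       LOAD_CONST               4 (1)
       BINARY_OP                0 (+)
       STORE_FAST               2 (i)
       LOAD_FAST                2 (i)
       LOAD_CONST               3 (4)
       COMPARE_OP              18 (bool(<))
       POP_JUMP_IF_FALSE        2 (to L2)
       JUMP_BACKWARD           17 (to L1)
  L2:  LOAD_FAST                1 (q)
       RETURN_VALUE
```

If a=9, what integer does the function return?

LOAD_FAST a → push 9. Stack: [9]
LOAD_CONST → push 6. Stack: [9, 6]
BINARY_OP + → 9 + 6 = 15. Stack: [15]
LOAD_FAST a → push 9. Stack: [15, 9]
BINARY_OP - → 15 - 9 = 6. Stack: [6]
STORE_FAST q → q=6. Stack: []
LOAD_FAST_LOAD_FAST q,q → push 6,6. Stack: [6, 6]
BINARY_OP & → 6 & 6 = 6. Stack: [6]
STORE_FAST q → q=6. Stack: []
LOAD_CONST → push 0. Stack: [0]
STORE_FAST i → i=0. Stack: []
LOAD_FAST i → push 0. Stack: [0]
LOAD_CONST → push 4. Stack: [0, 4]
COMPARE_OP bool(<) → 0 vs 4 = True. Stack: [True]
POP_JUMP_IF_FALSE → pop True; no jump. Stack: []
LOAD_FAST_LOAD_FAST q,q → push 6,6. Stack: [6, 6]
BINARY_OP & → 6 & 6 = 6. Stack: [6]
STORE_FAST q → q=6. Stack: []
LOAD_FAST i → push 0. Stack: [0]
LOAD_CONST → push 1. Stack: [0, 1]
BINARY_OP + → 0 + 1 = 1. Stack: [1]
STORE_FAST i → i=1. Stack: []
LOAD_FAST i → push 1. Stack: [1]
LOAD_CONST → push 4. Stack: [1, 4]
COMPARE_OP bool(<) → 1 vs 4 = True. Stack: [True]
POP_JUMP_IF_FALSE → pop True; no jump. Stack: []
LOAD_FAST_LOAD_FAST q,q → push 6,6. Stack: [6, 6]
BINARY_OP & → 6 & 6 = 6. Stack: [6]
STORE_FAST q → q=6. Stack: []
LOAD_FAST i → push 1. Stack: [1]
LOAD_CONST → push 1. Stack: [1, 1]
BINARY_OP + → 1 + 1 = 2. Stack: [2]
STORE_FAST i → i=2. Stack: []
LOAD_FAST i → push 2. Stack: [2]
LOAD_CONST → push 4. Stack: [2, 4]
COMPARE_OP bool(<) → 2 vs 4 = True. Stack: [True]
POP_JUMP_IF_FALSE → pop True; no jump. Stack: []
LOAD_FAST_LOAD_FAST q,q → push 6,6. Stack: [6, 6]
BINARY_OP & → 6 & 6 = 6. Stack: [6]
STORE_FAST q → q=6. Stack: []
LOAD_FAST i → push 2. Stack: [2]
LOAD_CONST → push 1. Stack: [2, 1]
BINARY_OP + → 2 + 1 = 3. Stack: [3]
STORE_FAST i → i=3. Stack: []
LOAD_FAST i → push 3. Stack: [3]
LOAD_CONST → push 4. Stack: [3, 4]
COMPARE_OP bool(<) → 3 vs 4 = True. Stack: [True]
POP_JUMP_IF_FALSE → pop True; no jump. Stack: []
LOAD_FAST_LOAD_FAST q,q → push 6,6. Stack: [6, 6]
BINARY_OP & → 6 & 6 = 6. Stack: [6]
STORE_FAST q → q=6. Stack: []
LOAD_FAST i → push 3. Stack: [3]
LOAD_CONST → push 1. Stack: [3, 1]
BINARY_OP + → 3 + 1 = 4. Stack: [4]
STORE_FAST i → i=4. Stack: []
LOAD_FAST i → push 4. Stack: [4]
LOAD_CONST → push 4. Stack: [4, 4]
COMPARE_OP bool(<) → 4 vs 4 = False. Stack: [False]
POP_JUMP_IF_FALSE → pop False; jump. Stack: []
LOAD_FAST q → push 6. Stack: [6]
RETURN_VALUE → return 6.

6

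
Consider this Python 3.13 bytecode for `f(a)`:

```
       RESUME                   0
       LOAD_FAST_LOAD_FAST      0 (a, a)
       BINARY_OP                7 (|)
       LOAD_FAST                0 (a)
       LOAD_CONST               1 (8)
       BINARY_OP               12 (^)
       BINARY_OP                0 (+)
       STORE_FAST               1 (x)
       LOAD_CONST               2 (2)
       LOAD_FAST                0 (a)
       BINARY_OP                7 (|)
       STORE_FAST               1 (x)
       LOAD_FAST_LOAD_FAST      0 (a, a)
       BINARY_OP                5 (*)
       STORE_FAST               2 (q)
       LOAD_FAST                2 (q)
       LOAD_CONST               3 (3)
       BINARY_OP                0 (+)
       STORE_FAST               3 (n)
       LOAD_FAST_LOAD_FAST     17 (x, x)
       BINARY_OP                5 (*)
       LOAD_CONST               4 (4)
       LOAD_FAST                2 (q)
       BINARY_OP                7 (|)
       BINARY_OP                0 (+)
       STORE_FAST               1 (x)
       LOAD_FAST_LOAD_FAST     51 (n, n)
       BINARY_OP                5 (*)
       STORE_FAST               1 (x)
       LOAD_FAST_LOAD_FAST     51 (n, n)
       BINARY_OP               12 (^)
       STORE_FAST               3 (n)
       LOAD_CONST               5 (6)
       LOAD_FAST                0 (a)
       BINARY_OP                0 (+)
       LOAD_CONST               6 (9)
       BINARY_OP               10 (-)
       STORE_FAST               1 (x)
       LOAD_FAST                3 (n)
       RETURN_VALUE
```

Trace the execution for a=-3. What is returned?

0

LOAD_FAST_LOAD_FAST a,a → push -3,-3. Stack: [-3, -3]
BINARY_OP | → -3 | -3 = -3. Stack: [-3]
LOAD_FAST a → push -3. Stack: [-3, -3]
LOAD_CONST → push 8. Stack: [-3, -3, 8]
BINARY_OP ^ → -3 ^ 8 = -11. Stack: [-3, -11]
BINARY_OP + → -3 + -11 = -14. Stack: [-14]
STORE_FAST x → x=-14. Stack: []
LOAD_CONST → push 2. Stack: [2]
LOAD_FAST a → push -3. Stack: [2, -3]
BINARY_OP | → 2 | -3 = -1. Stack: [-1]
STORE_FAST x → x=-1. Stack: []
LOAD_FAST_LOAD_FAST a,a → push -3,-3. Stack: [-3, -3]
BINARY_OP * → -3 * -3 = 9. Stack: [9]
STORE_FAST q → q=9. Stack: []
LOAD_FAST q → push 9. Stack: [9]
LOAD_CONST → push 3. Stack: [9, 3]
BINARY_OP + → 9 + 3 = 12. Stack: [12]
STORE_FAST n → n=12. Stack: []
LOAD_FAST_LOAD_FAST x,x → push -1,-1. Stack: [-1, -1]
BINARY_OP * → -1 * -1 = 1. Stack: [1]
LOAD_CONST → push 4. Stack: [1, 4]
LOAD_FAST q → push 9. Stack: [1, 4, 9]
BINARY_OP | → 4 | 9 = 13. Stack: [1, 13]
BINARY_OP + → 1 + 13 = 14. Stack: [14]
STORE_FAST x → x=14. Stack: []
LOAD_FAST_LOAD_FAST n,n → push 12,12. Stack: [12, 12]
BINARY_OP * → 12 * 12 = 144. Stack: [144]
STORE_FAST x → x=144. Stack: []
LOAD_FAST_LOAD_FAST n,n → push 12,12. Stack: [12, 12]
BINARY_OP ^ → 12 ^ 12 = 0. Stack: [0]
STORE_FAST n → n=0. Stack: []
LOAD_CONST → push 6. Stack: [6]
LOAD_FAST a → push -3. Stack: [6, -3]
BINARY_OP + → 6 + -3 = 3. Stack: [3]
LOAD_CONST → push 9. Stack: [3, 9]
BINARY_OP - → 3 - 9 = -6. Stack: [-6]
STORE_FAST x → x=-6. Stack: []
LOAD_FAST n → push 0. Stack: [0]
RETURN_VALUE → return 0.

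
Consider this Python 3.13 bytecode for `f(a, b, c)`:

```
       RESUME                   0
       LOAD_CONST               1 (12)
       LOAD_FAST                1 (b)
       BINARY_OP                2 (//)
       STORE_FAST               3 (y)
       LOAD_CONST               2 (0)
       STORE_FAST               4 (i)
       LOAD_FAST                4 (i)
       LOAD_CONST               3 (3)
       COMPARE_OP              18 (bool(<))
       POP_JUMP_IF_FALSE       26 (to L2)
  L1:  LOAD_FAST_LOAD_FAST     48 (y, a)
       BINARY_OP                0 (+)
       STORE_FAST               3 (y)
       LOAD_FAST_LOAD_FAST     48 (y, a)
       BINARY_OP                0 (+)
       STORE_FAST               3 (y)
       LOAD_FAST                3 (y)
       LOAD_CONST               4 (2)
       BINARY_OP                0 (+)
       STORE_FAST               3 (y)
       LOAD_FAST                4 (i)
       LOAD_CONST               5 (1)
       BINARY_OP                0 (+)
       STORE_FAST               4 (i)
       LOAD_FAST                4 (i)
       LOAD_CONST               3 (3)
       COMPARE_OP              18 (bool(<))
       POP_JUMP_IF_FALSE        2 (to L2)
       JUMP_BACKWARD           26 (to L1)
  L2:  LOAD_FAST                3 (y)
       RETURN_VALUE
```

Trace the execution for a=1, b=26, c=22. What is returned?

LOAD_CONST → push 12. Stack: [12]
LOAD_FAST b → push 26. Stack: [12, 26]
BINARY_OP // → 12 // 26 = 0. Stack: [0]
STORE_FAST y → y=0. Stack: []
LOAD_CONST → push 0. Stack: [0]
STORE_FAST i → i=0. Stack: []
LOAD_FAST i → push 0. Stack: [0]
LOAD_CONST → push 3. Stack: [0, 3]
COMPARE_OP bool(<) → 0 vs 3 = True. Stack: [True]
POP_JUMP_IF_FALSE → pop True; no jump. Stack: []
LOAD_FAST_LOAD_FAST y,a → push 0,1. Stack: [0, 1]
BINARY_OP + → 0 + 1 = 1. Stack: [1]
STORE_FAST y → y=1. Stack: []
LOAD_FAST_LOAD_FAST y,a → push 1,1. Stack: [1, 1]
BINARY_OP + → 1 + 1 = 2. Stack: [2]
STORE_FAST y → y=2. Stack: []
LOAD_FAST y → push 2. Stack: [2]
LOAD_CONST → push 2. Stack: [2, 2]
BINARY_OP + → 2 + 2 = 4. Stack: [4]
STORE_FAST y → y=4. Stack: []
LOAD_FAST i → push 0. Stack: [0]
LOAD_CONST → push 1. Stack: [0, 1]
BINARY_OP + → 0 + 1 = 1. Stack: [1]
STORE_FAST i → i=1. Stack: []
LOAD_FAST i → push 1. Stack: [1]
LOAD_CONST → push 3. Stack: [1, 3]
COMPARE_OP bool(<) → 1 vs 3 = True. Stack: [True]
POP_JUMP_IF_FALSE → pop True; no jump. Stack: []
LOAD_FAST_LOAD_FAST y,a → push 4,1. Stack: [4, 1]
BINARY_OP + → 4 + 1 = 5. Stack: [5]
STORE_FAST y → y=5. Stack: []
LOAD_FAST_LOAD_FAST y,a → push 5,1. Stack: [5, 1]
BINARY_OP + → 5 + 1 = 6. Stack: [6]
STORE_FAST y → y=6. Stack: []
LOAD_FAST y → push 6. Stack: [6]
LOAD_CONST → push 2. Stack: [6, 2]
BINARY_OP + → 6 + 2 = 8. Stack: [8]
STORE_FAST y → y=8. Stack: []
LOAD_FAST i → push 1. Stack: [1]
LOAD_CONST → push 1. Stack: [1, 1]
BINARY_OP + → 1 + 1 = 2. Stack: [2]
STORE_FAST i → i=2. Stack: []
LOAD_FAST i → push 2. Stack: [2]
LOAD_CONST → push 3. Stack: [2, 3]
COMPARE_OP bool(<) → 2 vs 3 = True. Stack: [True]
POP_JUMP_IF_FALSE → pop True; no jump. Stack: []
LOAD_FAST_LOAD_FAST y,a → push 8,1. Stack: [8, 1]
BINARY_OP + → 8 + 1 = 9. Stack: [9]
STORE_FAST y → y=9. Stack: []
LOAD_FAST_LOAD_FAST y,a → push 9,1. Stack: [9, 1]
BINARY_OP + → 9 + 1 = 10. Stack: [10]
STORE_FAST y → y=10. Stack: []
LOAD_FAST y → push 10. Stack: [10]
LOAD_CONST → push 2. Stack: [10, 2]
BINARY_OP + → 10 + 2 = 12. Stack: [12]
STORE_FAST y → y=12. Stack: []
LOAD_FAST i → push 2. Stack: [2]
LOAD_CONST → push 1. Stack: [2, 1]
BINARY_OP + → 2 + 1 = 3. Stack: [3]
STORE_FAST i → i=3. Stack: []
LOAD_FAST i → push 3. Stack: [3]
LOAD_CONST → push 3. Stack: [3, 3]
COMPARE_OP bool(<) → 3 vs 3 = False. Stack: [False]
POP_JUMP_IF_FALSE → pop False; jump. Stack: []
LOAD_FAST y → push 12. Stack: [12]
RETURN_VALUE → return 12.

12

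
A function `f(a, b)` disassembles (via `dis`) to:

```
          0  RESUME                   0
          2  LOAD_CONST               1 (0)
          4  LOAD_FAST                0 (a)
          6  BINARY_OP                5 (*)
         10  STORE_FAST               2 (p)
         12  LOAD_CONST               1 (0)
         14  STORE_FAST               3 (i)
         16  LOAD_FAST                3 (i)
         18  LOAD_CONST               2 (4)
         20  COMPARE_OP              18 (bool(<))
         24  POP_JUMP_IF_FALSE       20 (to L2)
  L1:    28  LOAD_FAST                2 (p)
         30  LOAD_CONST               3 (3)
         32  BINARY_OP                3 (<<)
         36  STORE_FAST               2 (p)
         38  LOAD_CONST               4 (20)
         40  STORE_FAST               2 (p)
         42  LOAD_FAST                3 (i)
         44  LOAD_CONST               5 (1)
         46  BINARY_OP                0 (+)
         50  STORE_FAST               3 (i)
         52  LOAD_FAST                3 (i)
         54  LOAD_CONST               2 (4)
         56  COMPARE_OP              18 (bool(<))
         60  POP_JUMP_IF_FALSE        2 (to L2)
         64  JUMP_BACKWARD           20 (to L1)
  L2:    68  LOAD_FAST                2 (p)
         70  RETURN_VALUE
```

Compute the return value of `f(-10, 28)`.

LOAD_CONST → push 0. Stack: [0]
LOAD_FAST a → push -10. Stack: [0, -10]
BINARY_OP * → 0 * -10 = 0. Stack: [0]
STORE_FAST p → p=0. Stack: []
LOAD_CONST → push 0. Stack: [0]
STORE_FAST i → i=0. Stack: []
LOAD_FAST i → push 0. Stack: [0]
LOAD_CONST → push 4. Stack: [0, 4]
COMPARE_OP bool(<) → 0 vs 4 = True. Stack: [True]
POP_JUMP_IF_FALSE → pop True; no jump. Stack: []
LOAD_FAST p → push 0. Stack: [0]
LOAD_CONST → push 3. Stack: [0, 3]
BINARY_OP << → 0 << 3 = 0. Stack: [0]
STORE_FAST p → p=0. Stack: []
LOAD_CONST → push 20. Stack: [20]
STORE_FAST p → p=20. Stack: []
LOAD_FAST i → push 0. Stack: [0]
LOAD_CONST → push 1. Stack: [0, 1]
BINARY_OP + → 0 + 1 = 1. Stack: [1]
STORE_FAST i → i=1. Stack: []
LOAD_FAST i → push 1. Stack: [1]
LOAD_CONST → push 4. Stack: [1, 4]
COMPARE_OP bool(<) → 1 vs 4 = True. Stack: [True]
POP_JUMP_IF_FALSE → pop True; no jump. Stack: []
LOAD_FAST p → push 20. Stack: [20]
LOAD_CONST → push 3. Stack: [20, 3]
BINARY_OP << → 20 << 3 = 160. Stack: [160]
STORE_FAST p → p=160. Stack: []
LOAD_CONST → push 20. Stack: [20]
STORE_FAST p → p=20. Stack: []
LOAD_FAST i → push 1. Stack: [1]
LOAD_CONST → push 1. Stack: [1, 1]
BINARY_OP + → 1 + 1 = 2. Stack: [2]
STORE_FAST i → i=2. Stack: []
LOAD_FAST i → push 2. Stack: [2]
LOAD_CONST → push 4. Stack: [2, 4]
COMPARE_OP bool(<) → 2 vs 4 = True. Stack: [True]
POP_JUMP_IF_FALSE → pop True; no jump. Stack: []
LOAD_FAST p → push 20. Stack: [20]
LOAD_CONST → push 3. Stack: [20, 3]
BINARY_OP << → 20 << 3 = 160. Stack: [160]
STORE_FAST p → p=160. Stack: []
LOAD_CONST → push 20. Stack: [20]
STORE_FAST p → p=20. Stack: []
LOAD_FAST i → push 2. Stack: [2]
LOAD_CONST → push 1. Stack: [2, 1]
BINARY_OP + → 2 + 1 = 3. Stack: [3]
STORE_FAST i → i=3. Stack: []
LOAD_FAST i → push 3. Stack: [3]
LOAD_CONST → push 4. Stack: [3, 4]
COMPARE_OP bool(<) → 3 vs 4 = True. Stack: [True]
POP_JUMP_IF_FALSE → pop True; no jump. Stack: []
LOAD_FAST p → push 20. Stack: [20]
LOAD_CONST → push 3. Stack: [20, 3]
BINARY_OP << → 20 << 3 = 160. Stack: [160]
STORE_FAST p → p=160. Stack: []
LOAD_CONST → push 20. Stack: [20]
STORE_FAST p → p=20. Stack: []
LOAD_FAST i → push 3. Stack: [3]
LOAD_CONST → push 1. Stack: [3, 1]
BINARY_OP + → 3 + 1 = 4. Stack: [4]
STORE_FAST i → i=4. Stack: []
LOAD_FAST i → push 4. Stack: [4]
LOAD_CONST → push 4. Stack: [4, 4]
COMPARE_OP bool(<) → 4 vs 4 = False. Stack: [False]
POP_JUMP_IF_FALSE → pop False; jump. Stack: []
LOAD_FAST p → push 20. Stack: [20]
RETURN_VALUE → return 20.

20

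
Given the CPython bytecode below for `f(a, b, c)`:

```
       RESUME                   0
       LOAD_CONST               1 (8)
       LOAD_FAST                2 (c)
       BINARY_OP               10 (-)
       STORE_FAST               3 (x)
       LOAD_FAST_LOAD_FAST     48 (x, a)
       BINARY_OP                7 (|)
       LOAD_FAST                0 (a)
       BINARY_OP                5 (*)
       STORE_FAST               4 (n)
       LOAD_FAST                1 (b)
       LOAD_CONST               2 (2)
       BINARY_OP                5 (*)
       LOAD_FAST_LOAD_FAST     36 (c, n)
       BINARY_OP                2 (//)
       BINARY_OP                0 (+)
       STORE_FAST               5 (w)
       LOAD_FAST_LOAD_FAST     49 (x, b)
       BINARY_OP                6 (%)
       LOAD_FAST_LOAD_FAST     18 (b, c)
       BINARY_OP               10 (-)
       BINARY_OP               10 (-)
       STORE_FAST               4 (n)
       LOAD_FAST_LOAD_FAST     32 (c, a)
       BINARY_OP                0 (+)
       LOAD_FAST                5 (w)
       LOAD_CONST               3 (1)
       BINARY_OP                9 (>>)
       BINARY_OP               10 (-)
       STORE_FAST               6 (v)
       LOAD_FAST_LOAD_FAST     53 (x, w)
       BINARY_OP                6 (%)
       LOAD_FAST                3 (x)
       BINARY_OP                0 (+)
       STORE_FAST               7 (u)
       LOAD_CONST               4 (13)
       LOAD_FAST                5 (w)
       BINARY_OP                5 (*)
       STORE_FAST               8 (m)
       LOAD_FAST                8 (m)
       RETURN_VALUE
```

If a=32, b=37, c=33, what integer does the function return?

949

LOAD_CONST → push 8. Stack: [8]
LOAD_FAST c → push 33. Stack: [8, 33]
BINARY_OP - → 8 - 33 = -25. Stack: [-25]
STORE_FAST x → x=-25. Stack: []
LOAD_FAST_LOAD_FAST x,a → push -25,32. Stack: [-25, 32]
BINARY_OP | → -25 | 32 = -25. Stack: [-25]
LOAD_FAST a → push 32. Stack: [-25, 32]
BINARY_OP * → -25 * 32 = -800. Stack: [-800]
STORE_FAST n → n=-800. Stack: []
LOAD_FAST b → push 37. Stack: [37]
LOAD_CONST → push 2. Stack: [37, 2]
BINARY_OP * → 37 * 2 = 74. Stack: [74]
LOAD_FAST_LOAD_FAST c,n → push 33,-800. Stack: [74, 33, -800]
BINARY_OP // → 33 // -800 = -1. Stack: [74, -1]
BINARY_OP + → 74 + -1 = 73. Stack: [73]
STORE_FAST w → w=73. Stack: []
LOAD_FAST_LOAD_FAST x,b → push -25,37. Stack: [-25, 37]
BINARY_OP % → -25 % 37 = 12. Stack: [12]
LOAD_FAST_LOAD_FAST b,c → push 37,33. Stack: [12, 37, 33]
BINARY_OP - → 37 - 33 = 4. Stack: [12, 4]
BINARY_OP - → 12 - 4 = 8. Stack: [8]
STORE_FAST n → n=8. Stack: []
LOAD_FAST_LOAD_FAST c,a → push 33,32. Stack: [33, 32]
BINARY_OP + → 33 + 32 = 65. Stack: [65]
LOAD_FAST w → push 73. Stack: [65, 73]
LOAD_CONST → push 1. Stack: [65, 73, 1]
BINARY_OP >> → 73 >> 1 = 36. Stack: [65, 36]
BINARY_OP - → 65 - 36 = 29. Stack: [29]
STORE_FAST v → v=29. Stack: []
LOAD_FAST_LOAD_FAST x,w → push -25,73. Stack: [-25, 73]
BINARY_OP % → -25 % 73 = 48. Stack: [48]
LOAD_FAST x → push -25. Stack: [48, -25]
BINARY_OP + → 48 + -25 = 23. Stack: [23]
STORE_FAST u → u=23. Stack: []
LOAD_CONST → push 13. Stack: [13]
LOAD_FAST w → push 73. Stack: [13, 73]
BINARY_OP * → 13 * 73 = 949. Stack: [949]
STORE_FAST m → m=949. Stack: []
LOAD_FAST m → push 949. Stack: [949]
RETURN_VALUE → return 949.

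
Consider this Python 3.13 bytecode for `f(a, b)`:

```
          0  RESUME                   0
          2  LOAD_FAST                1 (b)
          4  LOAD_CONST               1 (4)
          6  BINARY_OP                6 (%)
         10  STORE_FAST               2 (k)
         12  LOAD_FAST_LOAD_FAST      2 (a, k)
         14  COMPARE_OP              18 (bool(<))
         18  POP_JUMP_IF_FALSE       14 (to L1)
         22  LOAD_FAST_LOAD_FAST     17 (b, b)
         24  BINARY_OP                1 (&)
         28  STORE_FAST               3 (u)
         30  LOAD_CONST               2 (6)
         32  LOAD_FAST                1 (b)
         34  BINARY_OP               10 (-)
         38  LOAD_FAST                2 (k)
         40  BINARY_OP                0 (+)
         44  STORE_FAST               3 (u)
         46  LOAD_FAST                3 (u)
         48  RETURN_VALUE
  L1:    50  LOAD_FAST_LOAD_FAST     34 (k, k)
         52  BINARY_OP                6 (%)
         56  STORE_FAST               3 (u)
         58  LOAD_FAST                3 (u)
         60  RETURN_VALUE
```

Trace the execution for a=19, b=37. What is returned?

0

LOAD_FAST b → push 37. Stack: [37]
LOAD_CONST → push 4. Stack: [37, 4]
BINARY_OP % → 37 % 4 = 1. Stack: [1]
STORE_FAST k → k=1. Stack: []
LOAD_FAST_LOAD_FAST a,k → push 19,1. Stack: [19, 1]
COMPARE_OP bool(<) → 19 vs 1 = False. Stack: [False]
POP_JUMP_IF_FALSE → pop False; jump. Stack: []
LOAD_FAST_LOAD_FAST k,k → push 1,1. Stack: [1, 1]
BINARY_OP % → 1 % 1 = 0. Stack: [0]
STORE_FAST u → u=0. Stack: []
LOAD_FAST u → push 0. Stack: [0]
RETURN_VALUE → return 0.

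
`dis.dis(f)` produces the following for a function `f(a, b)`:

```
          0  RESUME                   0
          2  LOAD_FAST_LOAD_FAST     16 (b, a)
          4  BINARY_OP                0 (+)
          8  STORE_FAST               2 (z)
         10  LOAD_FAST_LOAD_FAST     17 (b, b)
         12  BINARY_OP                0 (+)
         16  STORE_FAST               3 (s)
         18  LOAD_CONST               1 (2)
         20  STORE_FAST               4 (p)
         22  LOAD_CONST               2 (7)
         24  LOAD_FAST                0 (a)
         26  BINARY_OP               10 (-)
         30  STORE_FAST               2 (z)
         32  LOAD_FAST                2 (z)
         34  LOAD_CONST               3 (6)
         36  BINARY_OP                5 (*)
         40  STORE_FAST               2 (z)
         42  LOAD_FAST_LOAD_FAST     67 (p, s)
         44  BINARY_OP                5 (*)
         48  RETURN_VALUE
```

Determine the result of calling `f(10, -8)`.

LOAD_FAST_LOAD_FAST b,a → push -8,10. Stack: [-8, 10]
BINARY_OP + → -8 + 10 = 2. Stack: [2]
STORE_FAST z → z=2. Stack: []
LOAD_FAST_LOAD_FAST b,b → push -8,-8. Stack: [-8, -8]
BINARY_OP + → -8 + -8 = -16. Stack: [-16]
STORE_FAST s → s=-16. Stack: []
LOAD_CONST → push 2. Stack: [2]
STORE_FAST p → p=2. Stack: []
LOAD_CONST → push 7. Stack: [7]
LOAD_FAST a → push 10. Stack: [7, 10]
BINARY_OP - → 7 - 10 = -3. Stack: [-3]
STORE_FAST z → z=-3. Stack: []
LOAD_FAST z → push -3. Stack: [-3]
LOAD_CONST → push 6. Stack: [-3, 6]
BINARY_OP * → -3 * 6 = -18. Stack: [-18]
STORE_FAST z → z=-18. Stack: []
LOAD_FAST_LOAD_FAST p,s → push 2,-16. Stack: [2, -16]
BINARY_OP * → 2 * -16 = -32. Stack: [-32]
RETURN_VALUE → return -32.

-32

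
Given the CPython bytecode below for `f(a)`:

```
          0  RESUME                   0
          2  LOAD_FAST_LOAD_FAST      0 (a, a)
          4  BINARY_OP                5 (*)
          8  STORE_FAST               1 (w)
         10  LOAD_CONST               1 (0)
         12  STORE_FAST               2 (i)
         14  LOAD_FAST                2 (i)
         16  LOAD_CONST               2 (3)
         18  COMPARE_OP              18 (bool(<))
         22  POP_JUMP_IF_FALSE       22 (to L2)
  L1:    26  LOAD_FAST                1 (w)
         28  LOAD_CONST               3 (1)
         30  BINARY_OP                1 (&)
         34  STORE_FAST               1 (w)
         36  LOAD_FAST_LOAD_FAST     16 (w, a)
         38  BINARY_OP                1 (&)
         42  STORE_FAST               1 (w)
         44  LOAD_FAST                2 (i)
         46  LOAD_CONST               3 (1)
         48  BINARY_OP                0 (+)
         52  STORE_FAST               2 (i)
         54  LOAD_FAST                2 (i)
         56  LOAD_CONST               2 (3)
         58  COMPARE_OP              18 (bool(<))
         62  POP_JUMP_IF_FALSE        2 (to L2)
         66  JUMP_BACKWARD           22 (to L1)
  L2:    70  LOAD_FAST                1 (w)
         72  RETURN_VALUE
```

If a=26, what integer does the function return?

LOAD_FAST_LOAD_FAST a,a → push 26,26. Stack: [26, 26]
BINARY_OP * → 26 * 26 = 676. Stack: [676]
STORE_FAST w → w=676. Stack: []
LOAD_CONST → push 0. Stack: [0]
STORE_FAST i → i=0. Stack: []
LOAD_FAST i → push 0. Stack: [0]
LOAD_CONST → push 3. Stack: [0, 3]
COMPARE_OP bool(<) → 0 vs 3 = True. Stack: [True]
POP_JUMP_IF_FALSE → pop True; no jump. Stack: []
LOAD_FAST w → push 676. Stack: [676]
LOAD_CONST → push 1. Stack: [676, 1]
BINARY_OP & → 676 & 1 = 0. Stack: [0]
STORE_FAST w → w=0. Stack: []
LOAD_FAST_LOAD_FAST w,a → push 0,26. Stack: [0, 26]
BINARY_OP & → 0 & 26 = 0. Stack: [0]
STORE_FAST w → w=0. Stack: []
LOAD_FAST i → push 0. Stack: [0]
LOAD_CONST → push 1. Stack: [0, 1]
BINARY_OP + → 0 + 1 = 1. Stack: [1]
STORE_FAST i → i=1. Stack: []
LOAD_FAST i → push 1. Stack: [1]
LOAD_CONST → push 3. Stack: [1, 3]
COMPARE_OP bool(<) → 1 vs 3 = True. Stack: [True]
POP_JUMP_IF_FALSE → pop True; no jump. Stack: []
LOAD_FAST w → push 0. Stack: [0]
LOAD_CONST → push 1. Stack: [0, 1]
BINARY_OP & → 0 & 1 = 0. Stack: [0]
STORE_FAST w → w=0. Stack: []
LOAD_FAST_LOAD_FAST w,a → push 0,26. Stack: [0, 26]
BINARY_OP & → 0 & 26 = 0. Stack: [0]
STORE_FAST w → w=0. Stack: []
LOAD_FAST i → push 1. Stack: [1]
LOAD_CONST → push 1. Stack: [1, 1]
BINARY_OP + → 1 + 1 = 2. Stack: [2]
STORE_FAST i → i=2. Stack: []
LOAD_FAST i → push 2. Stack: [2]
LOAD_CONST → push 3. Stack: [2, 3]
COMPARE_OP bool(<) → 2 vs 3 = True. Stack: [True]
POP_JUMP_IF_FALSE → pop True; no jump. Stack: []
LOAD_FAST w → push 0. Stack: [0]
LOAD_CONST → push 1. Stack: [0, 1]
BINARY_OP & → 0 & 1 = 0. Stack: [0]
STORE_FAST w → w=0. Stack: []
LOAD_FAST_LOAD_FAST w,a → push 0,26. Stack: [0, 26]
BINARY_OP & → 0 & 26 = 0. Stack: [0]
STORE_FAST w → w=0. Stack: []
LOAD_FAST i → push 2. Stack: [2]
LOAD_CONST → push 1. Stack: [2, 1]
BINARY_OP + → 2 + 1 = 3. Stack: [3]
STORE_FAST i → i=3. Stack: []
LOAD_FAST i → push 3. Stack: [3]
LOAD_CONST → push 3. Stack: [3, 3]
COMPARE_OP bool(<) → 3 vs 3 = False. Stack: [False]
POP_JUMP_IF_FALSE → pop False; jump. Stack: []
LOAD_FAST w → push 0. Stack: [0]
RETURN_VALUE → return 0.

0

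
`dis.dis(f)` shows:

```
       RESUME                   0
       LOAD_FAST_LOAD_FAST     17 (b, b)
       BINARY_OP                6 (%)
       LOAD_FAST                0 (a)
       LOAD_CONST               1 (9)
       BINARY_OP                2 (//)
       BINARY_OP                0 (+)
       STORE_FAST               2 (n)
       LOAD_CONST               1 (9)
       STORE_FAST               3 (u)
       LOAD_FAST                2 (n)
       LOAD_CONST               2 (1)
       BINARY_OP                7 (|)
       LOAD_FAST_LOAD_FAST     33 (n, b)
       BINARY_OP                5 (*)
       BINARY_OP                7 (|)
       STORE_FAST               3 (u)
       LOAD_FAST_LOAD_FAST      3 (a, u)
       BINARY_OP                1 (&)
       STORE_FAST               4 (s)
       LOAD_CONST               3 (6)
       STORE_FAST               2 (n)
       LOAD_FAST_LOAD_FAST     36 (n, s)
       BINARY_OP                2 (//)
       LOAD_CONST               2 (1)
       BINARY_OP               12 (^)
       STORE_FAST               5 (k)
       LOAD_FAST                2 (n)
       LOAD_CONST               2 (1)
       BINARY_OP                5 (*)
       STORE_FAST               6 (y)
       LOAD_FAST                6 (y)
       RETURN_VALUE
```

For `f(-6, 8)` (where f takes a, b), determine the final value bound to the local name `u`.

LOAD_FAST_LOAD_FAST b,b → push 8,8. Stack: [8, 8]
BINARY_OP % → 8 % 8 = 0. Stack: [0]
LOAD_FAST a → push -6. Stack: [0, -6]
LOAD_CONST → push 9. Stack: [0, -6, 9]
BINARY_OP // → -6 // 9 = -1. Stack: [0, -1]
BINARY_OP + → 0 + -1 = -1. Stack: [-1]
STORE_FAST n → n=-1. Stack: []
LOAD_CONST → push 9. Stack: [9]
STORE_FAST u → u=9. Stack: []
LOAD_FAST n → push -1. Stack: [-1]
LOAD_CONST → push 1. Stack: [-1, 1]
BINARY_OP | → -1 | 1 = -1. Stack: [-1]
LOAD_FAST_LOAD_FAST n,b → push -1,8. Stack: [-1, -1, 8]
BINARY_OP * → -1 * 8 = -8. Stack: [-1, -8]
BINARY_OP | → -1 | -8 = -1. Stack: [-1]
STORE_FAST u → u=-1. Stack: []
LOAD_FAST_LOAD_FAST a,u → push -6,-1. Stack: [-6, -1]
BINARY_OP & → -6 & -1 = -6. Stack: [-6]
STORE_FAST s → s=-6. Stack: []
LOAD_CONST → push 6. Stack: [6]
STORE_FAST n → n=6. Stack: []
LOAD_FAST_LOAD_FAST n,s → push 6,-6. Stack: [6, -6]
BINARY_OP // → 6 // -6 = -1. Stack: [-1]
LOAD_CONST → push 1. Stack: [-1, 1]
BINARY_OP ^ → -1 ^ 1 = -2. Stack: [-2]
STORE_FAST k → k=-2. Stack: []
LOAD_FAST n → push 6. Stack: [6]
LOAD_CONST → push 1. Stack: [6, 1]
BINARY_OP * → 6 * 1 = 6. Stack: [6]
STORE_FAST y → y=6. Stack: []
LOAD_FAST y → push 6. Stack: [6]
RETURN_VALUE → return 6.

-1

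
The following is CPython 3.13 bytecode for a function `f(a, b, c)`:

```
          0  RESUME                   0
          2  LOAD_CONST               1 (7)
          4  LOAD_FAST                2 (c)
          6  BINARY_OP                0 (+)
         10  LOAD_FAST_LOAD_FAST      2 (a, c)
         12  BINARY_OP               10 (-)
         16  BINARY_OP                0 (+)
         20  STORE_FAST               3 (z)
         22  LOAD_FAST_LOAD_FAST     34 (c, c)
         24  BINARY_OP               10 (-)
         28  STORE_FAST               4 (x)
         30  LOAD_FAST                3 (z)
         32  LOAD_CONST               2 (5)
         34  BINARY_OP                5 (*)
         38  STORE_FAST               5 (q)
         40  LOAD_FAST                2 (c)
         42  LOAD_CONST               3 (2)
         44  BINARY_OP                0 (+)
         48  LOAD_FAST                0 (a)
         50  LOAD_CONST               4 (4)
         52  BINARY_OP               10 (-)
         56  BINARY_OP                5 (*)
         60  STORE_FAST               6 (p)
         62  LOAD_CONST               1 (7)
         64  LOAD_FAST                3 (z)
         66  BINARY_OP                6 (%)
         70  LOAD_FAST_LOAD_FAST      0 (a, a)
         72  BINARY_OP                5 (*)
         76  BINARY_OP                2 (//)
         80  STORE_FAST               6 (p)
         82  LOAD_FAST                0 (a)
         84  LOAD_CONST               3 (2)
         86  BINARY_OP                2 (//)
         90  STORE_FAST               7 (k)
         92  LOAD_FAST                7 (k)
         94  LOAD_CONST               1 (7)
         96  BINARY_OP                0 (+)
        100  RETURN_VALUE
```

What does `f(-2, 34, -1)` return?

LOAD_CONST → push 7. Stack: [7]
LOAD_FAST c → push -1. Stack: [7, -1]
BINARY_OP + → 7 + -1 = 6. Stack: [6]
LOAD_FAST_LOAD_FAST a,c → push -2,-1. Stack: [6, -2, -1]
BINARY_OP - → -2 - -1 = -1. Stack: [6, -1]
BINARY_OP + → 6 + -1 = 5. Stack: [5]
STORE_FAST z → z=5. Stack: []
LOAD_FAST_LOAD_FAST c,c → push -1,-1. Stack: [-1, -1]
BINARY_OP - → -1 - -1 = 0. Stack: [0]
STORE_FAST x → x=0. Stack: []
LOAD_FAST z → push 5. Stack: [5]
LOAD_CONST → push 5. Stack: [5, 5]
BINARY_OP * → 5 * 5 = 25. Stack: [25]
STORE_FAST q → q=25. Stack: []
LOAD_FAST c → push -1. Stack: [-1]
LOAD_CONST → push 2. Stack: [-1, 2]
BINARY_OP + → -1 + 2 = 1. Stack: [1]
LOAD_FAST a → push -2. Stack: [1, -2]
LOAD_CONST → push 4. Stack: [1, -2, 4]
BINARY_OP - → -2 - 4 = -6. Stack: [1, -6]
BINARY_OP * → 1 * -6 = -6. Stack: [-6]
STORE_FAST p → p=-6. Stack: []
LOAD_CONST → push 7. Stack: [7]
LOAD_FAST z → push 5. Stack: [7, 5]
BINARY_OP % → 7 % 5 = 2. Stack: [2]
LOAD_FAST_LOAD_FAST a,a → push -2,-2. Stack: [2, -2, -2]
BINARY_OP * → -2 * -2 = 4. Stack: [2, 4]
BINARY_OP // → 2 // 4 = 0. Stack: [0]
STORE_FAST p → p=0. Stack: []
LOAD_FAST a → push -2. Stack: [-2]
LOAD_CONST → push 2. Stack: [-2, 2]
BINARY_OP // → -2 // 2 = -1. Stack: [-1]
STORE_FAST k → k=-1. Stack: []
LOAD_FAST k → push -1. Stack: [-1]
LOAD_CONST → push 7. Stack: [-1, 7]
BINARY_OP + → -1 + 7 = 6. Stack: [6]
RETURN_VALUE → return 6.

6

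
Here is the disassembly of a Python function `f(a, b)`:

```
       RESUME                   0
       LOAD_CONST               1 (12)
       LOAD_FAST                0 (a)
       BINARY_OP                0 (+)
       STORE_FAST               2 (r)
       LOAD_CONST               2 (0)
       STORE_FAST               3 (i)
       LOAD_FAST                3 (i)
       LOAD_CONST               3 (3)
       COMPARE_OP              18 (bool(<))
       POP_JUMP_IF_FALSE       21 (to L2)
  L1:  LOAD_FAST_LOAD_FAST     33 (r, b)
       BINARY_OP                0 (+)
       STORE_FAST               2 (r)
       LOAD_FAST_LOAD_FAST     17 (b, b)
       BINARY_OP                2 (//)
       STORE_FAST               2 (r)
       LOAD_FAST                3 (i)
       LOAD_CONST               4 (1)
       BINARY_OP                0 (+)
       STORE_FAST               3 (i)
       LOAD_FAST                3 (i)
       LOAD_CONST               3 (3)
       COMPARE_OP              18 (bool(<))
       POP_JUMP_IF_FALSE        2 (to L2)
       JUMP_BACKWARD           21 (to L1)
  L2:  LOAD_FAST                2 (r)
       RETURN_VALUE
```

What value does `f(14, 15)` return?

1

LOAD_CONST → push 12. Stack: [12]
LOAD_FAST a → push 14. Stack: [12, 14]
BINARY_OP + → 12 + 14 = 26. Stack: [26]
STORE_FAST r → r=26. Stack: []
LOAD_CONST → push 0. Stack: [0]
STORE_FAST i → i=0. Stack: []
LOAD_FAST i → push 0. Stack: [0]
LOAD_CONST → push 3. Stack: [0, 3]
COMPARE_OP bool(<) → 0 vs 3 = True. Stack: [True]
POP_JUMP_IF_FALSE → pop True; no jump. Stack: []
LOAD_FAST_LOAD_FAST r,b → push 26,15. Stack: [26, 15]
BINARY_OP + → 26 + 15 = 41. Stack: [41]
STORE_FAST r → r=41. Stack: []
LOAD_FAST_LOAD_FAST b,b → push 15,15. Stack: [15, 15]
BINARY_OP // → 15 // 15 = 1. Stack: [1]
STORE_FAST r → r=1. Stack: []
LOAD_FAST i → push 0. Stack: [0]
LOAD_CONST → push 1. Stack: [0, 1]
BINARY_OP + → 0 + 1 = 1. Stack: [1]
STORE_FAST i → i=1. Stack: []
LOAD_FAST i → push 1. Stack: [1]
LOAD_CONST → push 3. Stack: [1, 3]
COMPARE_OP bool(<) → 1 vs 3 = True. Stack: [True]
POP_JUMP_IF_FALSE → pop True; no jump. Stack: []
LOAD_FAST_LOAD_FAST r,b → push 1,15. Stack: [1, 15]
BINARY_OP + → 1 + 15 = 16. Stack: [16]
STORE_FAST r → r=16. Stack: []
LOAD_FAST_LOAD_FAST b,b → push 15,15. Stack: [15, 15]
BINARY_OP // → 15 // 15 = 1. Stack: [1]
STORE_FAST r → r=1. Stack: []
LOAD_FAST i → push 1. Stack: [1]
LOAD_CONST → push 1. Stack: [1, 1]
BINARY_OP + → 1 + 1 = 2. Stack: [2]
STORE_FAST i → i=2. Stack: []
LOAD_FAST i → push 2. Stack: [2]
LOAD_CONST → push 3. Stack: [2, 3]
COMPARE_OP bool(<) → 2 vs 3 = True. Stack: [True]
POP_JUMP_IF_FALSE → pop True; no jump. Stack: []
LOAD_FAST_LOAD_FAST r,b → push 1,15. Stack: [1, 15]
BINARY_OP + → 1 + 15 = 16. Stack: [16]
STORE_FAST r → r=16. Stack: []
LOAD_FAST_LOAD_FAST b,b → push 15,15. Stack: [15, 15]
BINARY_OP // → 15 // 15 = 1. Stack: [1]
STORE_FAST r → r=1. Stack: []
LOAD_FAST i → push 2. Stack: [2]
LOAD_CONST → push 1. Stack: [2, 1]
BINARY_OP + → 2 + 1 = 3. Stack: [3]
STORE_FAST i → i=3. Stack: []
LOAD_FAST i → push 3. Stack: [3]
LOAD_CONST → push 3. Stack: [3, 3]
COMPARE_OP bool(<) → 3 vs 3 = False. Stack: [False]
POP_JUMP_IF_FALSE → pop False; jump. Stack: []
LOAD_FAST r → push 1. Stack: [1]
RETURN_VALUE → return 1.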